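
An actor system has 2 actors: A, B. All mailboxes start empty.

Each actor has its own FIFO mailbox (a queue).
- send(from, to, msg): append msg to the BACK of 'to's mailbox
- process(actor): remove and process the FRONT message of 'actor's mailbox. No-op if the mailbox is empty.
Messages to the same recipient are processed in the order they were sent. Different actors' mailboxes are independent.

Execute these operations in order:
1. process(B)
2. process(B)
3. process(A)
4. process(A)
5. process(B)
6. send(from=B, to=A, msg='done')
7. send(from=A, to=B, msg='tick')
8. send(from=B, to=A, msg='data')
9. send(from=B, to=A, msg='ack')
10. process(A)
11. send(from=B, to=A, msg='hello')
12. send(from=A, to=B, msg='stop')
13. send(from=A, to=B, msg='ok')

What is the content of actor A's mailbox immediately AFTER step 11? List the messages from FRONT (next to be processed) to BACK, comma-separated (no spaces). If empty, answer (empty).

After 1 (process(B)): A:[] B:[]
After 2 (process(B)): A:[] B:[]
After 3 (process(A)): A:[] B:[]
After 4 (process(A)): A:[] B:[]
After 5 (process(B)): A:[] B:[]
After 6 (send(from=B, to=A, msg='done')): A:[done] B:[]
After 7 (send(from=A, to=B, msg='tick')): A:[done] B:[tick]
After 8 (send(from=B, to=A, msg='data')): A:[done,data] B:[tick]
After 9 (send(from=B, to=A, msg='ack')): A:[done,data,ack] B:[tick]
After 10 (process(A)): A:[data,ack] B:[tick]
After 11 (send(from=B, to=A, msg='hello')): A:[data,ack,hello] B:[tick]

data,ack,hello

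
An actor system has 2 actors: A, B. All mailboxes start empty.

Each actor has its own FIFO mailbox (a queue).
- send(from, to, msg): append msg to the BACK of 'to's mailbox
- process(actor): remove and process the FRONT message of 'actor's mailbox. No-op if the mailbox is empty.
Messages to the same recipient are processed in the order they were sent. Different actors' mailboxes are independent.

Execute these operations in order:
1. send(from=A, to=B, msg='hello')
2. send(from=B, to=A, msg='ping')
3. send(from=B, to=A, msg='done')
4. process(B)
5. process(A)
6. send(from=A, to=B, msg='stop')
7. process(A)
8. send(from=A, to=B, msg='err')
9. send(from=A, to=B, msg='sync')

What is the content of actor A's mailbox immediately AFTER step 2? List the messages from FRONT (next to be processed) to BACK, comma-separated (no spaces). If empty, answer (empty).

After 1 (send(from=A, to=B, msg='hello')): A:[] B:[hello]
After 2 (send(from=B, to=A, msg='ping')): A:[ping] B:[hello]

ping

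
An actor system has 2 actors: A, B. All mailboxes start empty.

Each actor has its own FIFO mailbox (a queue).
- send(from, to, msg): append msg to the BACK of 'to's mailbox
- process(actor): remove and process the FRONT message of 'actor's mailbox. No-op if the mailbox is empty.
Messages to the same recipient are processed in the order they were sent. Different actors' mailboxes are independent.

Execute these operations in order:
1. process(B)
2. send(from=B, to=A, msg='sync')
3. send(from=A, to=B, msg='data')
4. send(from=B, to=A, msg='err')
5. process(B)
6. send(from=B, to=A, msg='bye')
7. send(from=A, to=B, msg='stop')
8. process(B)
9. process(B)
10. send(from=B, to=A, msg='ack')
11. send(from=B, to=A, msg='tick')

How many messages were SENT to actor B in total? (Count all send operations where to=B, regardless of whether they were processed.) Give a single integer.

Answer: 2

Derivation:
After 1 (process(B)): A:[] B:[]
After 2 (send(from=B, to=A, msg='sync')): A:[sync] B:[]
After 3 (send(from=A, to=B, msg='data')): A:[sync] B:[data]
After 4 (send(from=B, to=A, msg='err')): A:[sync,err] B:[data]
After 5 (process(B)): A:[sync,err] B:[]
After 6 (send(from=B, to=A, msg='bye')): A:[sync,err,bye] B:[]
After 7 (send(from=A, to=B, msg='stop')): A:[sync,err,bye] B:[stop]
After 8 (process(B)): A:[sync,err,bye] B:[]
After 9 (process(B)): A:[sync,err,bye] B:[]
After 10 (send(from=B, to=A, msg='ack')): A:[sync,err,bye,ack] B:[]
After 11 (send(from=B, to=A, msg='tick')): A:[sync,err,bye,ack,tick] B:[]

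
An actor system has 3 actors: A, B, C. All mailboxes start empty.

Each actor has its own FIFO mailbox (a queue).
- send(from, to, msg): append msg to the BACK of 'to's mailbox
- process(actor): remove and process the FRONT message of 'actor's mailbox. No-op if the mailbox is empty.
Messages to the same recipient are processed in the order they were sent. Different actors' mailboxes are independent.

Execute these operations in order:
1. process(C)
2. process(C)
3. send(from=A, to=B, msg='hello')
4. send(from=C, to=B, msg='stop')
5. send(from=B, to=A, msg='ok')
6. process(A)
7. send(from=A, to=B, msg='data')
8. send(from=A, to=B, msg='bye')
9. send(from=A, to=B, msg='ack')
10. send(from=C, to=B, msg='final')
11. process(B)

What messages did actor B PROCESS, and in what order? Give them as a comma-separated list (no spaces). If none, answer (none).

Answer: hello

Derivation:
After 1 (process(C)): A:[] B:[] C:[]
After 2 (process(C)): A:[] B:[] C:[]
After 3 (send(from=A, to=B, msg='hello')): A:[] B:[hello] C:[]
After 4 (send(from=C, to=B, msg='stop')): A:[] B:[hello,stop] C:[]
After 5 (send(from=B, to=A, msg='ok')): A:[ok] B:[hello,stop] C:[]
After 6 (process(A)): A:[] B:[hello,stop] C:[]
After 7 (send(from=A, to=B, msg='data')): A:[] B:[hello,stop,data] C:[]
After 8 (send(from=A, to=B, msg='bye')): A:[] B:[hello,stop,data,bye] C:[]
After 9 (send(from=A, to=B, msg='ack')): A:[] B:[hello,stop,data,bye,ack] C:[]
After 10 (send(from=C, to=B, msg='final')): A:[] B:[hello,stop,data,bye,ack,final] C:[]
After 11 (process(B)): A:[] B:[stop,data,bye,ack,final] C:[]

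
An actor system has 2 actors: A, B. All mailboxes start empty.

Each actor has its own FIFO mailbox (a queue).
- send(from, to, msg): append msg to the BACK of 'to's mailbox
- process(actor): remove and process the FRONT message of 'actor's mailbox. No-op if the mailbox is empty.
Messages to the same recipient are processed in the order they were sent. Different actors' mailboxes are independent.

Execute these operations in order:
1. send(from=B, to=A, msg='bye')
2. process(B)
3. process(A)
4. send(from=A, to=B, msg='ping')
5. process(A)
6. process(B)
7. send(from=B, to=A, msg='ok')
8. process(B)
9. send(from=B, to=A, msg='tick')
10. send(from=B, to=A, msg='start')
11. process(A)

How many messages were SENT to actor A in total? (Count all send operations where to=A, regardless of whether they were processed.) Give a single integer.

Answer: 4

Derivation:
After 1 (send(from=B, to=A, msg='bye')): A:[bye] B:[]
After 2 (process(B)): A:[bye] B:[]
After 3 (process(A)): A:[] B:[]
After 4 (send(from=A, to=B, msg='ping')): A:[] B:[ping]
After 5 (process(A)): A:[] B:[ping]
After 6 (process(B)): A:[] B:[]
After 7 (send(from=B, to=A, msg='ok')): A:[ok] B:[]
After 8 (process(B)): A:[ok] B:[]
After 9 (send(from=B, to=A, msg='tick')): A:[ok,tick] B:[]
After 10 (send(from=B, to=A, msg='start')): A:[ok,tick,start] B:[]
After 11 (process(A)): A:[tick,start] B:[]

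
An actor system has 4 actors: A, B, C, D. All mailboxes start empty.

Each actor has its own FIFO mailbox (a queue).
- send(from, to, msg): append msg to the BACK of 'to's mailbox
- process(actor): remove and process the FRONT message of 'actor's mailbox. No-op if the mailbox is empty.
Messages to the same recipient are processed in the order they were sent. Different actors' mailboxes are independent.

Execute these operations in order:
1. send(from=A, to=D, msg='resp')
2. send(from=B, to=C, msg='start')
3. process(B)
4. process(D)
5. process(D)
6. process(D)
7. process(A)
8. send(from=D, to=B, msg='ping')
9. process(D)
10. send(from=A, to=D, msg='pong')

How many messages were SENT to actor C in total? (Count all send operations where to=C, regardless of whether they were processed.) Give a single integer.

Answer: 1

Derivation:
After 1 (send(from=A, to=D, msg='resp')): A:[] B:[] C:[] D:[resp]
After 2 (send(from=B, to=C, msg='start')): A:[] B:[] C:[start] D:[resp]
After 3 (process(B)): A:[] B:[] C:[start] D:[resp]
After 4 (process(D)): A:[] B:[] C:[start] D:[]
After 5 (process(D)): A:[] B:[] C:[start] D:[]
After 6 (process(D)): A:[] B:[] C:[start] D:[]
After 7 (process(A)): A:[] B:[] C:[start] D:[]
After 8 (send(from=D, to=B, msg='ping')): A:[] B:[ping] C:[start] D:[]
After 9 (process(D)): A:[] B:[ping] C:[start] D:[]
After 10 (send(from=A, to=D, msg='pong')): A:[] B:[ping] C:[start] D:[pong]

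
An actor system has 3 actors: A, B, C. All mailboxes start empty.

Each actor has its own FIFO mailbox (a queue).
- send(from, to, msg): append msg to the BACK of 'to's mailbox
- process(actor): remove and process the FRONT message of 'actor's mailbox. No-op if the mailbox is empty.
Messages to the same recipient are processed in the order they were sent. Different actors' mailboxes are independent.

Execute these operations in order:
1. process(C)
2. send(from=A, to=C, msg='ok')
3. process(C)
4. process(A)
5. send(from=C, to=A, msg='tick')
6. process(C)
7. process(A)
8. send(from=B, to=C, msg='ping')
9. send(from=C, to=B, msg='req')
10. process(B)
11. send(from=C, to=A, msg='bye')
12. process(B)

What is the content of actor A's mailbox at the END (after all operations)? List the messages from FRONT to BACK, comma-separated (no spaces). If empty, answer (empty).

Answer: bye

Derivation:
After 1 (process(C)): A:[] B:[] C:[]
After 2 (send(from=A, to=C, msg='ok')): A:[] B:[] C:[ok]
After 3 (process(C)): A:[] B:[] C:[]
After 4 (process(A)): A:[] B:[] C:[]
After 5 (send(from=C, to=A, msg='tick')): A:[tick] B:[] C:[]
After 6 (process(C)): A:[tick] B:[] C:[]
After 7 (process(A)): A:[] B:[] C:[]
After 8 (send(from=B, to=C, msg='ping')): A:[] B:[] C:[ping]
After 9 (send(from=C, to=B, msg='req')): A:[] B:[req] C:[ping]
After 10 (process(B)): A:[] B:[] C:[ping]
After 11 (send(from=C, to=A, msg='bye')): A:[bye] B:[] C:[ping]
After 12 (process(B)): A:[bye] B:[] C:[ping]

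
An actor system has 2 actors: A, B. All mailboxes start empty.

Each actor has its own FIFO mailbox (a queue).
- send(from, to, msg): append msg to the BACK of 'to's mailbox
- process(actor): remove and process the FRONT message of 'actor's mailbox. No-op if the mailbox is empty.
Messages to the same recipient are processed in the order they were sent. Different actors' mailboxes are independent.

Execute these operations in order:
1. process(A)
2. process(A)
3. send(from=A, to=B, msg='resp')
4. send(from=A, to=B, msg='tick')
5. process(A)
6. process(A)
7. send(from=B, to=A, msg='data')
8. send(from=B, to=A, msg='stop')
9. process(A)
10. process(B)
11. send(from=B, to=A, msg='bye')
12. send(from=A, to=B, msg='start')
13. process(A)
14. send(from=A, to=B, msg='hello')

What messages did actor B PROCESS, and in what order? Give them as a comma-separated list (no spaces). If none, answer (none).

Answer: resp

Derivation:
After 1 (process(A)): A:[] B:[]
After 2 (process(A)): A:[] B:[]
After 3 (send(from=A, to=B, msg='resp')): A:[] B:[resp]
After 4 (send(from=A, to=B, msg='tick')): A:[] B:[resp,tick]
After 5 (process(A)): A:[] B:[resp,tick]
After 6 (process(A)): A:[] B:[resp,tick]
After 7 (send(from=B, to=A, msg='data')): A:[data] B:[resp,tick]
After 8 (send(from=B, to=A, msg='stop')): A:[data,stop] B:[resp,tick]
After 9 (process(A)): A:[stop] B:[resp,tick]
After 10 (process(B)): A:[stop] B:[tick]
After 11 (send(from=B, to=A, msg='bye')): A:[stop,bye] B:[tick]
After 12 (send(from=A, to=B, msg='start')): A:[stop,bye] B:[tick,start]
After 13 (process(A)): A:[bye] B:[tick,start]
After 14 (send(from=A, to=B, msg='hello')): A:[bye] B:[tick,start,hello]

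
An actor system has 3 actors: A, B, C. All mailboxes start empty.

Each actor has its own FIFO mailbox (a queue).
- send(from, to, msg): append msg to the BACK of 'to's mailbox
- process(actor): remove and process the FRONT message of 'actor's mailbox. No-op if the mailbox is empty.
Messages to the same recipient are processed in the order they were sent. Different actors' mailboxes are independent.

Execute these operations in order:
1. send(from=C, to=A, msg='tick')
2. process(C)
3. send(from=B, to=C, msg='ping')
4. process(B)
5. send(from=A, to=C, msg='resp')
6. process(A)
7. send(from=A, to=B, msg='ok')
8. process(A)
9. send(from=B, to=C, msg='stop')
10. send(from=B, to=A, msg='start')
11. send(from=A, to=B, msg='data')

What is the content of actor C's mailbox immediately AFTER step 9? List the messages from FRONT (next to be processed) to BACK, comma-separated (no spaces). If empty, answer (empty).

After 1 (send(from=C, to=A, msg='tick')): A:[tick] B:[] C:[]
After 2 (process(C)): A:[tick] B:[] C:[]
After 3 (send(from=B, to=C, msg='ping')): A:[tick] B:[] C:[ping]
After 4 (process(B)): A:[tick] B:[] C:[ping]
After 5 (send(from=A, to=C, msg='resp')): A:[tick] B:[] C:[ping,resp]
After 6 (process(A)): A:[] B:[] C:[ping,resp]
After 7 (send(from=A, to=B, msg='ok')): A:[] B:[ok] C:[ping,resp]
After 8 (process(A)): A:[] B:[ok] C:[ping,resp]
After 9 (send(from=B, to=C, msg='stop')): A:[] B:[ok] C:[ping,resp,stop]

ping,resp,stop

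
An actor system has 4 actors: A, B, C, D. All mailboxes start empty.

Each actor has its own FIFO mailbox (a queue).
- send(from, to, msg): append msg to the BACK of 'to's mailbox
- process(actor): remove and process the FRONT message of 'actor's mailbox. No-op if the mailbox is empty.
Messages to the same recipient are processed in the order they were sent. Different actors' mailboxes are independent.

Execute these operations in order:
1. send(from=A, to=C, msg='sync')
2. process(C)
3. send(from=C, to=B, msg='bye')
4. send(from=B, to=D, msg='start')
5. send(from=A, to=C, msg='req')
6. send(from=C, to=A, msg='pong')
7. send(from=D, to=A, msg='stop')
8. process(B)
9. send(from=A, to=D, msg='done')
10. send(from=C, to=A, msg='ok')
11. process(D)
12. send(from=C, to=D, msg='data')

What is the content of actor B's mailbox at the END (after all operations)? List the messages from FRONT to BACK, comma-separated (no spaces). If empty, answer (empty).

Answer: (empty)

Derivation:
After 1 (send(from=A, to=C, msg='sync')): A:[] B:[] C:[sync] D:[]
After 2 (process(C)): A:[] B:[] C:[] D:[]
After 3 (send(from=C, to=B, msg='bye')): A:[] B:[bye] C:[] D:[]
After 4 (send(from=B, to=D, msg='start')): A:[] B:[bye] C:[] D:[start]
After 5 (send(from=A, to=C, msg='req')): A:[] B:[bye] C:[req] D:[start]
After 6 (send(from=C, to=A, msg='pong')): A:[pong] B:[bye] C:[req] D:[start]
After 7 (send(from=D, to=A, msg='stop')): A:[pong,stop] B:[bye] C:[req] D:[start]
After 8 (process(B)): A:[pong,stop] B:[] C:[req] D:[start]
After 9 (send(from=A, to=D, msg='done')): A:[pong,stop] B:[] C:[req] D:[start,done]
After 10 (send(from=C, to=A, msg='ok')): A:[pong,stop,ok] B:[] C:[req] D:[start,done]
After 11 (process(D)): A:[pong,stop,ok] B:[] C:[req] D:[done]
After 12 (send(from=C, to=D, msg='data')): A:[pong,stop,ok] B:[] C:[req] D:[done,data]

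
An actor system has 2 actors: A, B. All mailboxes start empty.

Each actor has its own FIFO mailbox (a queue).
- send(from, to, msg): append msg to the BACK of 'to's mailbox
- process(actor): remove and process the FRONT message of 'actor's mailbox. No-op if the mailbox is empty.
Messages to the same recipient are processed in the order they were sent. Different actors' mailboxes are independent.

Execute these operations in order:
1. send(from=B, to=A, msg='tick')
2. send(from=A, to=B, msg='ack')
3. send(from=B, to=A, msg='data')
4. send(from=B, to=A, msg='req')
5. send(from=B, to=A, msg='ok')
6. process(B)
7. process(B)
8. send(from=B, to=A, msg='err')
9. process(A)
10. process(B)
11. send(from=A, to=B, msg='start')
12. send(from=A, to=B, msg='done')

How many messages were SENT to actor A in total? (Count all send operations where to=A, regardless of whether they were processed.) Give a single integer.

Answer: 5

Derivation:
After 1 (send(from=B, to=A, msg='tick')): A:[tick] B:[]
After 2 (send(from=A, to=B, msg='ack')): A:[tick] B:[ack]
After 3 (send(from=B, to=A, msg='data')): A:[tick,data] B:[ack]
After 4 (send(from=B, to=A, msg='req')): A:[tick,data,req] B:[ack]
After 5 (send(from=B, to=A, msg='ok')): A:[tick,data,req,ok] B:[ack]
After 6 (process(B)): A:[tick,data,req,ok] B:[]
After 7 (process(B)): A:[tick,data,req,ok] B:[]
After 8 (send(from=B, to=A, msg='err')): A:[tick,data,req,ok,err] B:[]
After 9 (process(A)): A:[data,req,ok,err] B:[]
After 10 (process(B)): A:[data,req,ok,err] B:[]
After 11 (send(from=A, to=B, msg='start')): A:[data,req,ok,err] B:[start]
After 12 (send(from=A, to=B, msg='done')): A:[data,req,ok,err] B:[start,done]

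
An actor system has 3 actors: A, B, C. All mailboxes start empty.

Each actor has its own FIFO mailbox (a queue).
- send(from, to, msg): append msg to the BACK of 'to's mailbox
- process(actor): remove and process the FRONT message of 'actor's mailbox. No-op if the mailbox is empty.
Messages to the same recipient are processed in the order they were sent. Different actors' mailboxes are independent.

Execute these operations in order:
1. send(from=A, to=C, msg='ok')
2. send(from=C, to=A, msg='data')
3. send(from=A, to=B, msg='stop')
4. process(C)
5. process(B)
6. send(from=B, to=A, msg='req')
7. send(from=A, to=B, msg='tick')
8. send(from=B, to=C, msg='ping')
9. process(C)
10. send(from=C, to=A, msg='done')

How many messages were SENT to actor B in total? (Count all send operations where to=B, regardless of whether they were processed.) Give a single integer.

Answer: 2

Derivation:
After 1 (send(from=A, to=C, msg='ok')): A:[] B:[] C:[ok]
After 2 (send(from=C, to=A, msg='data')): A:[data] B:[] C:[ok]
After 3 (send(from=A, to=B, msg='stop')): A:[data] B:[stop] C:[ok]
After 4 (process(C)): A:[data] B:[stop] C:[]
After 5 (process(B)): A:[data] B:[] C:[]
After 6 (send(from=B, to=A, msg='req')): A:[data,req] B:[] C:[]
After 7 (send(from=A, to=B, msg='tick')): A:[data,req] B:[tick] C:[]
After 8 (send(from=B, to=C, msg='ping')): A:[data,req] B:[tick] C:[ping]
After 9 (process(C)): A:[data,req] B:[tick] C:[]
After 10 (send(from=C, to=A, msg='done')): A:[data,req,done] B:[tick] C:[]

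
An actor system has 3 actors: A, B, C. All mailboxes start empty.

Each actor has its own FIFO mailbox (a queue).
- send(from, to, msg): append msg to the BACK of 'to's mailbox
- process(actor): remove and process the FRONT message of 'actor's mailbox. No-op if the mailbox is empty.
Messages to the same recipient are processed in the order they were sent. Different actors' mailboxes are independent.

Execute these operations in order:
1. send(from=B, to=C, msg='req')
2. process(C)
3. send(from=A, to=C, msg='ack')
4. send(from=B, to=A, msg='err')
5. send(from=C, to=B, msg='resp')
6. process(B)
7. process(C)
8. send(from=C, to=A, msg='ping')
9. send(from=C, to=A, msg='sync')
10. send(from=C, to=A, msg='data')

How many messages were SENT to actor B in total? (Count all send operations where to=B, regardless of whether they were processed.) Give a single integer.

After 1 (send(from=B, to=C, msg='req')): A:[] B:[] C:[req]
After 2 (process(C)): A:[] B:[] C:[]
After 3 (send(from=A, to=C, msg='ack')): A:[] B:[] C:[ack]
After 4 (send(from=B, to=A, msg='err')): A:[err] B:[] C:[ack]
After 5 (send(from=C, to=B, msg='resp')): A:[err] B:[resp] C:[ack]
After 6 (process(B)): A:[err] B:[] C:[ack]
After 7 (process(C)): A:[err] B:[] C:[]
After 8 (send(from=C, to=A, msg='ping')): A:[err,ping] B:[] C:[]
After 9 (send(from=C, to=A, msg='sync')): A:[err,ping,sync] B:[] C:[]
After 10 (send(from=C, to=A, msg='data')): A:[err,ping,sync,data] B:[] C:[]

Answer: 1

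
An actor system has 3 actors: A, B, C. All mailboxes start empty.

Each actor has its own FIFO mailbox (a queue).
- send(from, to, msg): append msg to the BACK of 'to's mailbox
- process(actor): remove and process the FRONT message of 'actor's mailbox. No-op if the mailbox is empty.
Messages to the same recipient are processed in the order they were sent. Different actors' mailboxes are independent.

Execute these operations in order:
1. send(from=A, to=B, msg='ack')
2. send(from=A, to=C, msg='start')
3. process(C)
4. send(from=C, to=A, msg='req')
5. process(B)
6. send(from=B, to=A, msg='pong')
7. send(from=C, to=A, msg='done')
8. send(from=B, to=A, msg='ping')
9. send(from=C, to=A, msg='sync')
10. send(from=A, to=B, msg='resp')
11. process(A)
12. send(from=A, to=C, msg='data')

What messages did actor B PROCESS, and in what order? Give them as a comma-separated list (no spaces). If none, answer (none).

After 1 (send(from=A, to=B, msg='ack')): A:[] B:[ack] C:[]
After 2 (send(from=A, to=C, msg='start')): A:[] B:[ack] C:[start]
After 3 (process(C)): A:[] B:[ack] C:[]
After 4 (send(from=C, to=A, msg='req')): A:[req] B:[ack] C:[]
After 5 (process(B)): A:[req] B:[] C:[]
After 6 (send(from=B, to=A, msg='pong')): A:[req,pong] B:[] C:[]
After 7 (send(from=C, to=A, msg='done')): A:[req,pong,done] B:[] C:[]
After 8 (send(from=B, to=A, msg='ping')): A:[req,pong,done,ping] B:[] C:[]
After 9 (send(from=C, to=A, msg='sync')): A:[req,pong,done,ping,sync] B:[] C:[]
After 10 (send(from=A, to=B, msg='resp')): A:[req,pong,done,ping,sync] B:[resp] C:[]
After 11 (process(A)): A:[pong,done,ping,sync] B:[resp] C:[]
After 12 (send(from=A, to=C, msg='data')): A:[pong,done,ping,sync] B:[resp] C:[data]

Answer: ack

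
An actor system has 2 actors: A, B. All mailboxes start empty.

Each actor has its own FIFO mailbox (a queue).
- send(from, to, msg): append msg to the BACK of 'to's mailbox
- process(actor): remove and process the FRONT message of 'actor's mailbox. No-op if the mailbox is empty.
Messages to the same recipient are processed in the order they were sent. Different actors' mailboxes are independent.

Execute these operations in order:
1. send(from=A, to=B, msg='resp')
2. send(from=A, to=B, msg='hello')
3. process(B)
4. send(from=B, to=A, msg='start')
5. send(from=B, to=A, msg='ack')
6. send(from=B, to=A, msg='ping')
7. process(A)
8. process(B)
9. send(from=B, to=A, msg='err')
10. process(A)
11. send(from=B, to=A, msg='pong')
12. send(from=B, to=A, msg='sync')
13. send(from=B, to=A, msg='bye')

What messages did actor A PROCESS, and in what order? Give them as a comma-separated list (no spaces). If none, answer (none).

After 1 (send(from=A, to=B, msg='resp')): A:[] B:[resp]
After 2 (send(from=A, to=B, msg='hello')): A:[] B:[resp,hello]
After 3 (process(B)): A:[] B:[hello]
After 4 (send(from=B, to=A, msg='start')): A:[start] B:[hello]
After 5 (send(from=B, to=A, msg='ack')): A:[start,ack] B:[hello]
After 6 (send(from=B, to=A, msg='ping')): A:[start,ack,ping] B:[hello]
After 7 (process(A)): A:[ack,ping] B:[hello]
After 8 (process(B)): A:[ack,ping] B:[]
After 9 (send(from=B, to=A, msg='err')): A:[ack,ping,err] B:[]
After 10 (process(A)): A:[ping,err] B:[]
After 11 (send(from=B, to=A, msg='pong')): A:[ping,err,pong] B:[]
After 12 (send(from=B, to=A, msg='sync')): A:[ping,err,pong,sync] B:[]
After 13 (send(from=B, to=A, msg='bye')): A:[ping,err,pong,sync,bye] B:[]

Answer: start,ack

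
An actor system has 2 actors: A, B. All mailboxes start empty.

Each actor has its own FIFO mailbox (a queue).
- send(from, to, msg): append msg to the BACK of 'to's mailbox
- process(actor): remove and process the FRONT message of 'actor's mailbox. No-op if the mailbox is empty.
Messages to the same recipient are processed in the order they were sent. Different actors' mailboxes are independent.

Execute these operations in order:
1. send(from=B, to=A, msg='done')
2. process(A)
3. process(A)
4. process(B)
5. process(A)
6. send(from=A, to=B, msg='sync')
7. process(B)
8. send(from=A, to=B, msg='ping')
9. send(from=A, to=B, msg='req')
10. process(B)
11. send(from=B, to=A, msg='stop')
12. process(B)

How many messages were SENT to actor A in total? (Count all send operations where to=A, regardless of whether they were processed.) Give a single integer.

Answer: 2

Derivation:
After 1 (send(from=B, to=A, msg='done')): A:[done] B:[]
After 2 (process(A)): A:[] B:[]
After 3 (process(A)): A:[] B:[]
After 4 (process(B)): A:[] B:[]
After 5 (process(A)): A:[] B:[]
After 6 (send(from=A, to=B, msg='sync')): A:[] B:[sync]
After 7 (process(B)): A:[] B:[]
After 8 (send(from=A, to=B, msg='ping')): A:[] B:[ping]
After 9 (send(from=A, to=B, msg='req')): A:[] B:[ping,req]
After 10 (process(B)): A:[] B:[req]
After 11 (send(from=B, to=A, msg='stop')): A:[stop] B:[req]
After 12 (process(B)): A:[stop] B:[]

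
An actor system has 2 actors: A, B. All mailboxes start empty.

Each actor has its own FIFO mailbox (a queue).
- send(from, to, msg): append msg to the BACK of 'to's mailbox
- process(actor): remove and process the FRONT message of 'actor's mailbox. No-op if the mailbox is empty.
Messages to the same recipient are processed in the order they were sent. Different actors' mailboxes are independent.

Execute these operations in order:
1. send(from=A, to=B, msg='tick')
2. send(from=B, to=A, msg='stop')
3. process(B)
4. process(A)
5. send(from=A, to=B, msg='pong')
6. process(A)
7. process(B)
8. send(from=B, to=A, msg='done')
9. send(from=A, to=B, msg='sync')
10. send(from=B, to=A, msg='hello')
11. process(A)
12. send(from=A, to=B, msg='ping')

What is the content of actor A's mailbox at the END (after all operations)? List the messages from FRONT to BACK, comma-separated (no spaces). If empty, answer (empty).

Answer: hello

Derivation:
After 1 (send(from=A, to=B, msg='tick')): A:[] B:[tick]
After 2 (send(from=B, to=A, msg='stop')): A:[stop] B:[tick]
After 3 (process(B)): A:[stop] B:[]
After 4 (process(A)): A:[] B:[]
After 5 (send(from=A, to=B, msg='pong')): A:[] B:[pong]
After 6 (process(A)): A:[] B:[pong]
After 7 (process(B)): A:[] B:[]
After 8 (send(from=B, to=A, msg='done')): A:[done] B:[]
After 9 (send(from=A, to=B, msg='sync')): A:[done] B:[sync]
After 10 (send(from=B, to=A, msg='hello')): A:[done,hello] B:[sync]
After 11 (process(A)): A:[hello] B:[sync]
After 12 (send(from=A, to=B, msg='ping')): A:[hello] B:[sync,ping]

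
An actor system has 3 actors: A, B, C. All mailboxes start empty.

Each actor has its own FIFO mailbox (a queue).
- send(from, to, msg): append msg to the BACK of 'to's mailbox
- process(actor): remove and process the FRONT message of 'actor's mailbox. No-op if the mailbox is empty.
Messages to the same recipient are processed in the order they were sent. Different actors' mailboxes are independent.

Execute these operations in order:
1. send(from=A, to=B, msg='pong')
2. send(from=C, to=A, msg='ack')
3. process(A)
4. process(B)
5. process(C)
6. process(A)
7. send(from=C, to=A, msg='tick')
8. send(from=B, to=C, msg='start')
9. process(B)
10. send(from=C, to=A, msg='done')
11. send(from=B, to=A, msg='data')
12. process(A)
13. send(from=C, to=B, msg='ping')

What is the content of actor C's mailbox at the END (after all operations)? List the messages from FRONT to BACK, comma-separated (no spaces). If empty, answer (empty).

Answer: start

Derivation:
After 1 (send(from=A, to=B, msg='pong')): A:[] B:[pong] C:[]
After 2 (send(from=C, to=A, msg='ack')): A:[ack] B:[pong] C:[]
After 3 (process(A)): A:[] B:[pong] C:[]
After 4 (process(B)): A:[] B:[] C:[]
After 5 (process(C)): A:[] B:[] C:[]
After 6 (process(A)): A:[] B:[] C:[]
After 7 (send(from=C, to=A, msg='tick')): A:[tick] B:[] C:[]
After 8 (send(from=B, to=C, msg='start')): A:[tick] B:[] C:[start]
After 9 (process(B)): A:[tick] B:[] C:[start]
After 10 (send(from=C, to=A, msg='done')): A:[tick,done] B:[] C:[start]
After 11 (send(from=B, to=A, msg='data')): A:[tick,done,data] B:[] C:[start]
After 12 (process(A)): A:[done,data] B:[] C:[start]
After 13 (send(from=C, to=B, msg='ping')): A:[done,data] B:[ping] C:[start]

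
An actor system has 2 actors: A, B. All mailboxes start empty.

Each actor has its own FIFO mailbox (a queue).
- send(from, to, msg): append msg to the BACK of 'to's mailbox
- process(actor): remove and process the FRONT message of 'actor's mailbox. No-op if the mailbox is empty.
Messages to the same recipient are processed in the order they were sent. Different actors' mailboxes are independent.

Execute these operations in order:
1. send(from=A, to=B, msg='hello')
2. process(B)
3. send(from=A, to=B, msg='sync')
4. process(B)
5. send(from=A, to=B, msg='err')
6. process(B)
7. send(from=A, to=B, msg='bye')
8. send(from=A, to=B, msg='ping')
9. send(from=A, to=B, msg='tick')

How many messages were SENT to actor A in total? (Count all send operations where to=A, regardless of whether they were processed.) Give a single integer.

After 1 (send(from=A, to=B, msg='hello')): A:[] B:[hello]
After 2 (process(B)): A:[] B:[]
After 3 (send(from=A, to=B, msg='sync')): A:[] B:[sync]
After 4 (process(B)): A:[] B:[]
After 5 (send(from=A, to=B, msg='err')): A:[] B:[err]
After 6 (process(B)): A:[] B:[]
After 7 (send(from=A, to=B, msg='bye')): A:[] B:[bye]
After 8 (send(from=A, to=B, msg='ping')): A:[] B:[bye,ping]
After 9 (send(from=A, to=B, msg='tick')): A:[] B:[bye,ping,tick]

Answer: 0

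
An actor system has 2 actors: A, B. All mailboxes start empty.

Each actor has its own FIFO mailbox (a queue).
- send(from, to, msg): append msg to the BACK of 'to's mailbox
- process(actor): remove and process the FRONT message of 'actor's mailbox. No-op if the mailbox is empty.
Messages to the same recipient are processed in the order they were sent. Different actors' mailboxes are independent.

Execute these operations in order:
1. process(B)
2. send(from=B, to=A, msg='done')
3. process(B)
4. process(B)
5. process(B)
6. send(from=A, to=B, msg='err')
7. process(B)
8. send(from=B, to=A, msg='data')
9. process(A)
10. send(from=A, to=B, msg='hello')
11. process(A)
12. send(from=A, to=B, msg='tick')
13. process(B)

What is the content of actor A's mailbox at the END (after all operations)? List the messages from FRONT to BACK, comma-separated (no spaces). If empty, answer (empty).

Answer: (empty)

Derivation:
After 1 (process(B)): A:[] B:[]
After 2 (send(from=B, to=A, msg='done')): A:[done] B:[]
After 3 (process(B)): A:[done] B:[]
After 4 (process(B)): A:[done] B:[]
After 5 (process(B)): A:[done] B:[]
After 6 (send(from=A, to=B, msg='err')): A:[done] B:[err]
After 7 (process(B)): A:[done] B:[]
After 8 (send(from=B, to=A, msg='data')): A:[done,data] B:[]
After 9 (process(A)): A:[data] B:[]
After 10 (send(from=A, to=B, msg='hello')): A:[data] B:[hello]
After 11 (process(A)): A:[] B:[hello]
After 12 (send(from=A, to=B, msg='tick')): A:[] B:[hello,tick]
After 13 (process(B)): A:[] B:[tick]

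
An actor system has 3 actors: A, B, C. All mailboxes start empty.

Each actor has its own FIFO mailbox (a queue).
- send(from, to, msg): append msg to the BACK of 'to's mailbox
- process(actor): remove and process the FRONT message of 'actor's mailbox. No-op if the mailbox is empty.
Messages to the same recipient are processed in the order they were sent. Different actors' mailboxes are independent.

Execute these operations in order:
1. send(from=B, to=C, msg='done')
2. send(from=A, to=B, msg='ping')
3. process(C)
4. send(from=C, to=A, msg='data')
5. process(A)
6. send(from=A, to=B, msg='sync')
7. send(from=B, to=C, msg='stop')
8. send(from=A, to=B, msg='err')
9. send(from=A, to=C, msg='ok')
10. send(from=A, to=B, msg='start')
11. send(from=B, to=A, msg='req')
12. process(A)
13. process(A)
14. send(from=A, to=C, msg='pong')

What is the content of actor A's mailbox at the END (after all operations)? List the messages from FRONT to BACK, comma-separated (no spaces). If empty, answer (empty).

After 1 (send(from=B, to=C, msg='done')): A:[] B:[] C:[done]
After 2 (send(from=A, to=B, msg='ping')): A:[] B:[ping] C:[done]
After 3 (process(C)): A:[] B:[ping] C:[]
After 4 (send(from=C, to=A, msg='data')): A:[data] B:[ping] C:[]
After 5 (process(A)): A:[] B:[ping] C:[]
After 6 (send(from=A, to=B, msg='sync')): A:[] B:[ping,sync] C:[]
After 7 (send(from=B, to=C, msg='stop')): A:[] B:[ping,sync] C:[stop]
After 8 (send(from=A, to=B, msg='err')): A:[] B:[ping,sync,err] C:[stop]
After 9 (send(from=A, to=C, msg='ok')): A:[] B:[ping,sync,err] C:[stop,ok]
After 10 (send(from=A, to=B, msg='start')): A:[] B:[ping,sync,err,start] C:[stop,ok]
After 11 (send(from=B, to=A, msg='req')): A:[req] B:[ping,sync,err,start] C:[stop,ok]
After 12 (process(A)): A:[] B:[ping,sync,err,start] C:[stop,ok]
After 13 (process(A)): A:[] B:[ping,sync,err,start] C:[stop,ok]
After 14 (send(from=A, to=C, msg='pong')): A:[] B:[ping,sync,err,start] C:[stop,ok,pong]

Answer: (empty)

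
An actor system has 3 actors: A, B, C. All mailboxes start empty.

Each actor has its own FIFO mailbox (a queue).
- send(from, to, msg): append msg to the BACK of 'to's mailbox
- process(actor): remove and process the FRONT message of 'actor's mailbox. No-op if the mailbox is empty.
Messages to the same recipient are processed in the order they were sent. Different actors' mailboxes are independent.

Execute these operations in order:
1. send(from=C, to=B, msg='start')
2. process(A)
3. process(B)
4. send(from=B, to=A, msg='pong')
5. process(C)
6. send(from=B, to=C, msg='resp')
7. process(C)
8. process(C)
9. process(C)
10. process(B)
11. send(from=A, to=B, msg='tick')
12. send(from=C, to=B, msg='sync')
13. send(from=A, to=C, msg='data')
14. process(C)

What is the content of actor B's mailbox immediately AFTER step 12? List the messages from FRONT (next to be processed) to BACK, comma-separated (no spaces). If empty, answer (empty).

After 1 (send(from=C, to=B, msg='start')): A:[] B:[start] C:[]
After 2 (process(A)): A:[] B:[start] C:[]
After 3 (process(B)): A:[] B:[] C:[]
After 4 (send(from=B, to=A, msg='pong')): A:[pong] B:[] C:[]
After 5 (process(C)): A:[pong] B:[] C:[]
After 6 (send(from=B, to=C, msg='resp')): A:[pong] B:[] C:[resp]
After 7 (process(C)): A:[pong] B:[] C:[]
After 8 (process(C)): A:[pong] B:[] C:[]
After 9 (process(C)): A:[pong] B:[] C:[]
After 10 (process(B)): A:[pong] B:[] C:[]
After 11 (send(from=A, to=B, msg='tick')): A:[pong] B:[tick] C:[]
After 12 (send(from=C, to=B, msg='sync')): A:[pong] B:[tick,sync] C:[]

tick,sync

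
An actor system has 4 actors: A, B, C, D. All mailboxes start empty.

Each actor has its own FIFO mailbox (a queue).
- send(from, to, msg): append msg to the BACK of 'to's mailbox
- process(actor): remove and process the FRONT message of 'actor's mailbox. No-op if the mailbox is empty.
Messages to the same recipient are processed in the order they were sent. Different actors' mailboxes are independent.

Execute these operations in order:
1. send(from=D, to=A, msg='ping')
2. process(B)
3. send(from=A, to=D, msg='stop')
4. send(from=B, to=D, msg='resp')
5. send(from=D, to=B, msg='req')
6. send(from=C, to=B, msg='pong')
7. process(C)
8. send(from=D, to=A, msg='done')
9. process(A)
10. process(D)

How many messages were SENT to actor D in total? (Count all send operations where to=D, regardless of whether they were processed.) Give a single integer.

After 1 (send(from=D, to=A, msg='ping')): A:[ping] B:[] C:[] D:[]
After 2 (process(B)): A:[ping] B:[] C:[] D:[]
After 3 (send(from=A, to=D, msg='stop')): A:[ping] B:[] C:[] D:[stop]
After 4 (send(from=B, to=D, msg='resp')): A:[ping] B:[] C:[] D:[stop,resp]
After 5 (send(from=D, to=B, msg='req')): A:[ping] B:[req] C:[] D:[stop,resp]
After 6 (send(from=C, to=B, msg='pong')): A:[ping] B:[req,pong] C:[] D:[stop,resp]
After 7 (process(C)): A:[ping] B:[req,pong] C:[] D:[stop,resp]
After 8 (send(from=D, to=A, msg='done')): A:[ping,done] B:[req,pong] C:[] D:[stop,resp]
After 9 (process(A)): A:[done] B:[req,pong] C:[] D:[stop,resp]
After 10 (process(D)): A:[done] B:[req,pong] C:[] D:[resp]

Answer: 2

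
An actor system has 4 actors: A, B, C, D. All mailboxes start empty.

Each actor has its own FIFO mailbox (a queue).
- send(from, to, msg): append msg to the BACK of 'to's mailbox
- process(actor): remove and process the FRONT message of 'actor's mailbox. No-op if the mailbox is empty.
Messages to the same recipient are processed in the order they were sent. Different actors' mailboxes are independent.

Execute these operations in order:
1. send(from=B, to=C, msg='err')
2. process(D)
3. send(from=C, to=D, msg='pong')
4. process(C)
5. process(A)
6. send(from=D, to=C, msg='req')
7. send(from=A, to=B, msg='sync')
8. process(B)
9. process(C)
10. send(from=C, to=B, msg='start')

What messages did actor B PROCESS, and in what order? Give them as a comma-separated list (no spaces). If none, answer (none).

After 1 (send(from=B, to=C, msg='err')): A:[] B:[] C:[err] D:[]
After 2 (process(D)): A:[] B:[] C:[err] D:[]
After 3 (send(from=C, to=D, msg='pong')): A:[] B:[] C:[err] D:[pong]
After 4 (process(C)): A:[] B:[] C:[] D:[pong]
After 5 (process(A)): A:[] B:[] C:[] D:[pong]
After 6 (send(from=D, to=C, msg='req')): A:[] B:[] C:[req] D:[pong]
After 7 (send(from=A, to=B, msg='sync')): A:[] B:[sync] C:[req] D:[pong]
After 8 (process(B)): A:[] B:[] C:[req] D:[pong]
After 9 (process(C)): A:[] B:[] C:[] D:[pong]
After 10 (send(from=C, to=B, msg='start')): A:[] B:[start] C:[] D:[pong]

Answer: sync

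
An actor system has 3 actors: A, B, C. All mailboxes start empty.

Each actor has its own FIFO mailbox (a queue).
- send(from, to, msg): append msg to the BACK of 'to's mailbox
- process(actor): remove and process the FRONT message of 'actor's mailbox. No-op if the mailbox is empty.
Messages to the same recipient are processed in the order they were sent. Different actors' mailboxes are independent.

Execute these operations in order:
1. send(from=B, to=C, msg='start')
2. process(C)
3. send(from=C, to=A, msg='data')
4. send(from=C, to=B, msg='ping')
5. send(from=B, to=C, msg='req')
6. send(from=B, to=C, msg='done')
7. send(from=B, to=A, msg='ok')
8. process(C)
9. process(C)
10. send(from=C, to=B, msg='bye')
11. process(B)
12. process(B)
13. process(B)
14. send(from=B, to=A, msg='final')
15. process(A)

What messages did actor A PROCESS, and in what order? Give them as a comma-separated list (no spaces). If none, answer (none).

Answer: data

Derivation:
After 1 (send(from=B, to=C, msg='start')): A:[] B:[] C:[start]
After 2 (process(C)): A:[] B:[] C:[]
After 3 (send(from=C, to=A, msg='data')): A:[data] B:[] C:[]
After 4 (send(from=C, to=B, msg='ping')): A:[data] B:[ping] C:[]
After 5 (send(from=B, to=C, msg='req')): A:[data] B:[ping] C:[req]
After 6 (send(from=B, to=C, msg='done')): A:[data] B:[ping] C:[req,done]
After 7 (send(from=B, to=A, msg='ok')): A:[data,ok] B:[ping] C:[req,done]
After 8 (process(C)): A:[data,ok] B:[ping] C:[done]
After 9 (process(C)): A:[data,ok] B:[ping] C:[]
After 10 (send(from=C, to=B, msg='bye')): A:[data,ok] B:[ping,bye] C:[]
After 11 (process(B)): A:[data,ok] B:[bye] C:[]
After 12 (process(B)): A:[data,ok] B:[] C:[]
After 13 (process(B)): A:[data,ok] B:[] C:[]
After 14 (send(from=B, to=A, msg='final')): A:[data,ok,final] B:[] C:[]
After 15 (process(A)): A:[ok,final] B:[] C:[]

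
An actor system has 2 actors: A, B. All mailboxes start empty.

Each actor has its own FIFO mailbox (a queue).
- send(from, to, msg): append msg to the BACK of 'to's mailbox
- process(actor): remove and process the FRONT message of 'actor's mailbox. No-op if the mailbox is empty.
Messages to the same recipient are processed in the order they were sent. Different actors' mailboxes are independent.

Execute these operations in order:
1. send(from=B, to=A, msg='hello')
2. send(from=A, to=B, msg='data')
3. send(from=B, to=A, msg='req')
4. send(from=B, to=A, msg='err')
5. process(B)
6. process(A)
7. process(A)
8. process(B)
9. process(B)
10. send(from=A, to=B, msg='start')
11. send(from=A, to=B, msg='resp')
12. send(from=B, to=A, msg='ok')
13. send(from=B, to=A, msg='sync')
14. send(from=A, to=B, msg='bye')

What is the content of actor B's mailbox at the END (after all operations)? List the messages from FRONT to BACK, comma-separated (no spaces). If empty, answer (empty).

After 1 (send(from=B, to=A, msg='hello')): A:[hello] B:[]
After 2 (send(from=A, to=B, msg='data')): A:[hello] B:[data]
After 3 (send(from=B, to=A, msg='req')): A:[hello,req] B:[data]
After 4 (send(from=B, to=A, msg='err')): A:[hello,req,err] B:[data]
After 5 (process(B)): A:[hello,req,err] B:[]
After 6 (process(A)): A:[req,err] B:[]
After 7 (process(A)): A:[err] B:[]
After 8 (process(B)): A:[err] B:[]
After 9 (process(B)): A:[err] B:[]
After 10 (send(from=A, to=B, msg='start')): A:[err] B:[start]
After 11 (send(from=A, to=B, msg='resp')): A:[err] B:[start,resp]
After 12 (send(from=B, to=A, msg='ok')): A:[err,ok] B:[start,resp]
After 13 (send(from=B, to=A, msg='sync')): A:[err,ok,sync] B:[start,resp]
After 14 (send(from=A, to=B, msg='bye')): A:[err,ok,sync] B:[start,resp,bye]

Answer: start,resp,bye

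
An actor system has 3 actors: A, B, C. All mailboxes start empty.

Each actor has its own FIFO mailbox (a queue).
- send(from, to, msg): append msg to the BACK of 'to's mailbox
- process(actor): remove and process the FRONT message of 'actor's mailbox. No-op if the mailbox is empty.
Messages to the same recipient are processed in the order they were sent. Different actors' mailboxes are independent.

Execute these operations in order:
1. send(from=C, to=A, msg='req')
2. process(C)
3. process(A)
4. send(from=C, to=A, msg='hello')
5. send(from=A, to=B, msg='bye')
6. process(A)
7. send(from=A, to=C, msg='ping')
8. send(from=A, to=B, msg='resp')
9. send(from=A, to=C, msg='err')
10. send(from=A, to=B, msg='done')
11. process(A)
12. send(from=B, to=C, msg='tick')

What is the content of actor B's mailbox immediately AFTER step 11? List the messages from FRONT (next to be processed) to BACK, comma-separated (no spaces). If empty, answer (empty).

After 1 (send(from=C, to=A, msg='req')): A:[req] B:[] C:[]
After 2 (process(C)): A:[req] B:[] C:[]
After 3 (process(A)): A:[] B:[] C:[]
After 4 (send(from=C, to=A, msg='hello')): A:[hello] B:[] C:[]
After 5 (send(from=A, to=B, msg='bye')): A:[hello] B:[bye] C:[]
After 6 (process(A)): A:[] B:[bye] C:[]
After 7 (send(from=A, to=C, msg='ping')): A:[] B:[bye] C:[ping]
After 8 (send(from=A, to=B, msg='resp')): A:[] B:[bye,resp] C:[ping]
After 9 (send(from=A, to=C, msg='err')): A:[] B:[bye,resp] C:[ping,err]
After 10 (send(from=A, to=B, msg='done')): A:[] B:[bye,resp,done] C:[ping,err]
After 11 (process(A)): A:[] B:[bye,resp,done] C:[ping,err]

bye,resp,done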